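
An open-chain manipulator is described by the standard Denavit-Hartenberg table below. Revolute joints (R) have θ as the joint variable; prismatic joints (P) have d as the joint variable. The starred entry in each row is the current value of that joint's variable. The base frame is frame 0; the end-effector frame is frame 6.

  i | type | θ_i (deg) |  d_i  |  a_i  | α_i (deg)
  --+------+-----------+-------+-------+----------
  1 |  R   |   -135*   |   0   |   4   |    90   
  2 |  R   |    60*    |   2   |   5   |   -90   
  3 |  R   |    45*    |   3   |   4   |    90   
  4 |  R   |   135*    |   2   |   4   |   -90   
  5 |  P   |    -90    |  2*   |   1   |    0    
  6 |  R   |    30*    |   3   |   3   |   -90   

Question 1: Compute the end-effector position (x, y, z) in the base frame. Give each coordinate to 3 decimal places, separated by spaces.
after link 1: o_1 = (-2.8284, -2.8284, 0.0000)
after link 2: o_2 = (-6.0104, -3.1820, 4.3301)
after link 3: o_3 = (-3.1733, -4.3449, 8.2796)
after link 4: o_4 = (-3.6483, 0.0085, 9.1865)
after link 5: o_5 = (-5.6179, 0.4531, 8.2258)
after link 6: o_6 = (-9.0115, 2.8396, 7.3379)

-9.011 2.840 7.338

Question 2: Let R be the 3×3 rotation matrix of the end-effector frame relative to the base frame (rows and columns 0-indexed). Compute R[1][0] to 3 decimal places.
0.698

End-effector x-axis (col 0 of R) = (-0.5214,0.6982,0.4906)
R[1][0] = 0.6982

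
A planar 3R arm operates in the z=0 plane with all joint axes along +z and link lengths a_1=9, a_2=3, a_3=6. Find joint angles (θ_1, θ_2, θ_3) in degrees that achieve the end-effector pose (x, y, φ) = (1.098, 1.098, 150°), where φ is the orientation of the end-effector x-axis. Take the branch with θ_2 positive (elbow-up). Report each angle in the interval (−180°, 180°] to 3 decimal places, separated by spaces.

-30.000 150.001 29.999

wrist centre = target − a_3·(cos φ, sin φ) = (6.2942, -1.9020)
cos θ_2 = (43.2340−9²−3²)/(2·9·3) = -0.8660; θ_2 = 150.0014° (elbow-up)
β = atan2(-1.9020,6.2942) = -16.8140°; ψ = atan2(1.4999,6.4019) = 13.1863°
θ_1 = β − ψ = -30.0004°
θ_3 = φ − θ_1 − θ_2 = 29.9989° (wrapped to (-180°,180°])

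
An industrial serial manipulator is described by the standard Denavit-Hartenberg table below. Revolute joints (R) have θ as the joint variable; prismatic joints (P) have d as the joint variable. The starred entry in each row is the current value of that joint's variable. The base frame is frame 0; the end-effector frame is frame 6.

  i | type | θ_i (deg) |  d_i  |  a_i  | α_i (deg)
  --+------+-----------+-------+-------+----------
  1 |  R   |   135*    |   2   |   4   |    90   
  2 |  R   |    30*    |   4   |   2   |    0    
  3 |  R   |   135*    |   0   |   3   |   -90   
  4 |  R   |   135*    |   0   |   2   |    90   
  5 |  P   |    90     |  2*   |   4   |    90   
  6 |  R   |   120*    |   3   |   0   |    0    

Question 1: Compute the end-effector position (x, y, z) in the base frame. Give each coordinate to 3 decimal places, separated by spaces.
after link 1: o_1 = (-2.8284, 2.8284, 2.0000)
after link 2: o_2 = (-1.2247, 6.8816, 3.0000)
after link 3: o_3 = (0.8243, 4.8326, 3.7765)
after link 4: o_4 = (-1.1416, 4.7985, 3.4104)
after link 5: o_5 = (-0.4437, 2.1005, -0.0872)
after link 6: o_6 = (-3.3925, 2.0494, -0.6363)

-3.393 2.049 -0.636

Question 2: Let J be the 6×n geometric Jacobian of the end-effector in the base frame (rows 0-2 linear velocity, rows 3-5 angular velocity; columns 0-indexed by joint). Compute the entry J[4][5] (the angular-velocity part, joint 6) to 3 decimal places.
axis z_5 = (-0.9830,-0.0170,-0.1830); lever o_n−o_5 = (-2.9489,-0.0511,-0.5490)
cross product → J_v[:, 5] = (0.0000,0.0000,-0.0000)
J_ω[:, 5] = z_5
entry J[4][5] = -0.0170

-0.017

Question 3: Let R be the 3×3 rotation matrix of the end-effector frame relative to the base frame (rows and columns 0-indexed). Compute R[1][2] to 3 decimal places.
-0.017

End-effector z-axis (col 2 of R) = (-0.9830,-0.0170,-0.1830)
R[1][2] = -0.0170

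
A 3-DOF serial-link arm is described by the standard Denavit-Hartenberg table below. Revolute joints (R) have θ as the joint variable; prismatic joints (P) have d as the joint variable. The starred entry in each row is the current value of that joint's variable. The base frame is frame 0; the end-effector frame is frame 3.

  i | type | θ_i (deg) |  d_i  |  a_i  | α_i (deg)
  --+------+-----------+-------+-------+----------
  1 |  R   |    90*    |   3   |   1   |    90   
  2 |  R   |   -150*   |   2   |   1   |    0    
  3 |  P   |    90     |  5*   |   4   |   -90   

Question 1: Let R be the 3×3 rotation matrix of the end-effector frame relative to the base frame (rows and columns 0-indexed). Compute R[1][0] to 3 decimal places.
End-effector x-axis (col 0 of R) = (0.0000,0.5000,-0.8660)
R[1][0] = 0.5000

0.500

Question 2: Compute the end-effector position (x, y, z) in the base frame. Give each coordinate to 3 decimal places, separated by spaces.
7.000 2.134 -0.964

after link 1: o_1 = (0.0000, 1.0000, 3.0000)
after link 2: o_2 = (2.0000, 0.1340, 2.5000)
after link 3: o_3 = (7.0000, 2.1340, -0.9641)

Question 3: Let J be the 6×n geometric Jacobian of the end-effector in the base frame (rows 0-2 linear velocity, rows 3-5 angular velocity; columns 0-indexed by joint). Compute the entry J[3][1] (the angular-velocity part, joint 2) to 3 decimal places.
1.000

axis z_1 = (1.0000,-0.0000,0.0000); lever o_n−o_1 = (7.0000,1.1340,-3.9641)
cross product → J_v[:, 1] = (0.0000,3.9641,1.1340)
J_ω[:, 1] = z_1
entry J[3][1] = 1.0000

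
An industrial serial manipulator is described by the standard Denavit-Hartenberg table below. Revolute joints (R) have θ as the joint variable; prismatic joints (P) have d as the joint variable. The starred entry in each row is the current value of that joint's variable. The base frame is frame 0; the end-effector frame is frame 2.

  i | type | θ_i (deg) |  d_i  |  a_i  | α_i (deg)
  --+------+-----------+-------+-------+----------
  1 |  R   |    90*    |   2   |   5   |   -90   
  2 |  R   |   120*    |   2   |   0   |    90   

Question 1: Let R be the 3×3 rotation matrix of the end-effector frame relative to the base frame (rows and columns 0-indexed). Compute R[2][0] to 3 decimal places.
-0.866

End-effector x-axis (col 0 of R) = (-0.0000,-0.5000,-0.8660)
R[2][0] = -0.8660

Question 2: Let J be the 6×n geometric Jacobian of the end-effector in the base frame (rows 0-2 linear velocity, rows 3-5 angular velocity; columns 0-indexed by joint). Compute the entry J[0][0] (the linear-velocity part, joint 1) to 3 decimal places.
axis z_0 = ẑ; lever o_n−o_0 = (-2.0000,5.0000,2.0000)
cross product → J_v[:, 0] = (-5.0000,-2.0000,0.0000)
J_ω[:, 0] = z_0
entry J[0][0] = -5.0000

-5.000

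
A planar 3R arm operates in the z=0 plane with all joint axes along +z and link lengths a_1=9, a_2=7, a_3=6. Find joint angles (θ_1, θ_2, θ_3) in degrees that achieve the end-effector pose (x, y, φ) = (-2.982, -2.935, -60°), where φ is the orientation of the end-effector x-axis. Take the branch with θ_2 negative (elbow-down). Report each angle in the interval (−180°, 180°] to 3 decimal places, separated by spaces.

-149.998 -135.005 -134.997

wrist centre = target − a_3·(cos φ, sin φ) = (-5.9820, 2.2612)
cos θ_2 = (40.8971−9²−7²)/(2·9·7) = -0.7072; θ_2 = -135.0048° (elbow-down)
β = atan2(2.2612,-5.9820) = 159.2938°; ψ = atan2(-4.9493,4.0498) = -50.7079°
θ_1 = β − ψ = 210.0017°
θ_3 = φ − θ_1 − θ_2 = -134.9969° (wrapped to (-180°,180°])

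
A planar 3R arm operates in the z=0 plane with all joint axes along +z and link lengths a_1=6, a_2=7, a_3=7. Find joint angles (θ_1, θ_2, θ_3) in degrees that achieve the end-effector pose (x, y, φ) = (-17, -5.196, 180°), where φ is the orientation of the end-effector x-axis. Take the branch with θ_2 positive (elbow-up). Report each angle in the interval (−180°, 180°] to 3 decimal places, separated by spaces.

174.913 60.001 -54.914

wrist centre = target − a_3·(cos φ, sin φ) = (-10.0000, -5.1960)
cos θ_2 = (126.9984−6²−7²)/(2·6·7) = 0.5000; θ_2 = 60.0012° (elbow-up)
β = atan2(-5.1960,-10.0000) = -152.5436°; ψ = atan2(6.0623,9.4999) = 32.5436°
θ_1 = β − ψ = -185.0872°
θ_3 = φ − θ_1 − θ_2 = -54.9140° (wrapped to (-180°,180°])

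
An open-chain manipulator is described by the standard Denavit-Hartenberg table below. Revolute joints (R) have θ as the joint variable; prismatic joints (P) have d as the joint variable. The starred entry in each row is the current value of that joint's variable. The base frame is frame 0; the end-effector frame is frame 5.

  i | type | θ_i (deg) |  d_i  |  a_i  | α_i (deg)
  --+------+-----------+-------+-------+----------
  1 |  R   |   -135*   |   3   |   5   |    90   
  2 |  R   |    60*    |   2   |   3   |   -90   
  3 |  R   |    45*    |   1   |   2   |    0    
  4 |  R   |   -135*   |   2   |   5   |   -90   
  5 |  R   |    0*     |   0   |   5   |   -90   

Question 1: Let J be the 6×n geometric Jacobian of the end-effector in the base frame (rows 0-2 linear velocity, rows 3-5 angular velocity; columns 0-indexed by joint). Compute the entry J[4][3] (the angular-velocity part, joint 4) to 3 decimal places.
0.612

axis z_3 = (0.6124,0.6124,0.5000); lever o_n−o_3 = (-5.8463,8.2958,1.0000)
cross product → J_v[:, 3] = (-3.5355,-3.5355,8.6603)
J_ω[:, 3] = z_3
entry J[4][3] = 0.6124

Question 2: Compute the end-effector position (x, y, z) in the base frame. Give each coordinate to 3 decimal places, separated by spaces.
-10.744 4.226 8.323

after link 1: o_1 = (-3.5355, -3.5355, 3.0000)
after link 2: o_2 = (-6.0104, -3.1820, 5.5981)
after link 3: o_3 = (-4.8980, -4.0696, 7.3228)
after link 4: o_4 = (-7.2088, 0.6907, 8.3228)
after link 5: o_5 = (-10.7444, 4.2262, 8.3228)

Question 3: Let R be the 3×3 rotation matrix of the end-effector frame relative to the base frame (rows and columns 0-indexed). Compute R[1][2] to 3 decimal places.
End-effector z-axis (col 2 of R) = (-0.6124,-0.6124,-0.5000)
R[1][2] = -0.6124

-0.612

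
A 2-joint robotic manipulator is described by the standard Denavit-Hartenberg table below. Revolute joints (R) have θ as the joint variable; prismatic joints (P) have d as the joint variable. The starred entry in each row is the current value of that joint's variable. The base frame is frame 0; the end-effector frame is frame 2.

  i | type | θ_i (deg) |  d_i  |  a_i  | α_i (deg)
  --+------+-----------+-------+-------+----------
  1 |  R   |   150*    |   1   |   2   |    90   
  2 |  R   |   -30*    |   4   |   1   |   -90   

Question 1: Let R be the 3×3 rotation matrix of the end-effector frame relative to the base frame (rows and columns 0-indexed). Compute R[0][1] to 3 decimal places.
End-effector y-axis (col 1 of R) = (-0.5000,-0.8660,-0.0000)
R[0][1] = -0.5000

-0.500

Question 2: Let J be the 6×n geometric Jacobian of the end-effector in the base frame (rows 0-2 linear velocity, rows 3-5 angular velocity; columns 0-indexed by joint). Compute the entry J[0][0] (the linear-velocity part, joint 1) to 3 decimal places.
axis z_0 = ẑ; lever o_n−o_0 = (-0.4821,4.8971,0.5000)
cross product → J_v[:, 0] = (-4.8971,-0.4821,0.0000)
J_ω[:, 0] = z_0
entry J[0][0] = -4.8971

-4.897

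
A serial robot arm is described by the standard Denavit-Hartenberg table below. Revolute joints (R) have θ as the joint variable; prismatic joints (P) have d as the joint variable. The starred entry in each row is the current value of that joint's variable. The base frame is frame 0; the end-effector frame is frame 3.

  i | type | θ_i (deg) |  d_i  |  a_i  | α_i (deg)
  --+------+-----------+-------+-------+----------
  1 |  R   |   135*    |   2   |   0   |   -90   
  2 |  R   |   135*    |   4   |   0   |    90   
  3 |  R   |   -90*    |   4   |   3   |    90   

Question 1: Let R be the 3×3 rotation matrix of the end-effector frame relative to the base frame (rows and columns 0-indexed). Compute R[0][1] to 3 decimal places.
-0.500

End-effector y-axis (col 1 of R) = (-0.5000,0.5000,-0.7071)
R[0][1] = -0.5000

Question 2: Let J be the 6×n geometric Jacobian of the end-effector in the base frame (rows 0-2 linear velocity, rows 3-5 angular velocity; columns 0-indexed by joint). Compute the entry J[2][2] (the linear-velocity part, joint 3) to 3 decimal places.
axis z_2 = (-0.5000,0.5000,-0.7071); lever o_n−o_2 = (0.1213,4.1213,-2.8284)
cross product → J_v[:, 2] = (1.5000,-1.5000,-2.1213)
J_ω[:, 2] = z_2
entry J[2][2] = -2.1213

-2.121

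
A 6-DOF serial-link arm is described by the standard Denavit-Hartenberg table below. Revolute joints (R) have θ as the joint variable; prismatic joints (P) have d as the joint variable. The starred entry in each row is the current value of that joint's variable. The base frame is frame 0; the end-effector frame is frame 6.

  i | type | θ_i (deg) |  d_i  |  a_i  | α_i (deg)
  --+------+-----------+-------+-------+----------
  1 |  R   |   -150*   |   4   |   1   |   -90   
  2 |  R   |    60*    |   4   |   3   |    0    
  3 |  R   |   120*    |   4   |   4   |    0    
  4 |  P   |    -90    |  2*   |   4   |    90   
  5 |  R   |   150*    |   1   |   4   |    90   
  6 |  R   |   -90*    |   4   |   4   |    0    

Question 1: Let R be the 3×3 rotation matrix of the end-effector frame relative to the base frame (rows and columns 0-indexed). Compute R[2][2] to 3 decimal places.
-0.500

End-effector z-axis (col 2 of R) = (0.4330,-0.7500,-0.5000)
R[2][2] = -0.5000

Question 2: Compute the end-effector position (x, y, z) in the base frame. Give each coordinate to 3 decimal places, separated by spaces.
after link 1: o_1 = (-0.8660, -0.5000, 4.0000)
after link 2: o_2 = (-0.1651, -4.7141, 1.4019)
after link 3: o_3 = (5.2990, -6.1782, 1.4019)
after link 4: o_4 = (6.2990, -7.9103, -2.5981)
after link 5: o_5 = (6.4330, -10.1423, 0.8660)
after link 6: o_6 = (11.6292, -11.1423, -1.1340)

11.629 -11.142 -1.134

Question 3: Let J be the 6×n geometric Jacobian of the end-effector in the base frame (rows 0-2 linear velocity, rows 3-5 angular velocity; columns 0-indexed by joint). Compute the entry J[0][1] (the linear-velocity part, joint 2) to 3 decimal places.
axis z_1 = (0.5000,-0.8660,0.0000); lever o_n−o_1 = (12.4952,-10.6423,-5.1340)
cross product → J_v[:, 1] = (4.4462,2.5670,5.5000)
J_ω[:, 1] = z_1
entry J[0][1] = 4.4462

4.446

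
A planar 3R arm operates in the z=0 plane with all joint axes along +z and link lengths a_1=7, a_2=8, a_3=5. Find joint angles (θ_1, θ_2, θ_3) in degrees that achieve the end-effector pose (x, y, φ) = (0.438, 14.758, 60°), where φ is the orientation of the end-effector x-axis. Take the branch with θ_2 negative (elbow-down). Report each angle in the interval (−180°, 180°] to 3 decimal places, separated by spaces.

150.002 -90.004 0.002

wrist centre = target − a_3·(cos φ, sin φ) = (-2.0620, 10.4279)
cos θ_2 = (112.9924−7²−8²)/(2·7·8) = -0.0001; θ_2 = -90.0039° (elbow-down)
β = atan2(10.4279,-2.0620) = 101.1853°; ψ = atan2(-8.0000,6.9995) = -48.8163°
θ_1 = β − ψ = 150.0016°
θ_3 = φ − θ_1 − θ_2 = 0.0023° (wrapped to (-180°,180°])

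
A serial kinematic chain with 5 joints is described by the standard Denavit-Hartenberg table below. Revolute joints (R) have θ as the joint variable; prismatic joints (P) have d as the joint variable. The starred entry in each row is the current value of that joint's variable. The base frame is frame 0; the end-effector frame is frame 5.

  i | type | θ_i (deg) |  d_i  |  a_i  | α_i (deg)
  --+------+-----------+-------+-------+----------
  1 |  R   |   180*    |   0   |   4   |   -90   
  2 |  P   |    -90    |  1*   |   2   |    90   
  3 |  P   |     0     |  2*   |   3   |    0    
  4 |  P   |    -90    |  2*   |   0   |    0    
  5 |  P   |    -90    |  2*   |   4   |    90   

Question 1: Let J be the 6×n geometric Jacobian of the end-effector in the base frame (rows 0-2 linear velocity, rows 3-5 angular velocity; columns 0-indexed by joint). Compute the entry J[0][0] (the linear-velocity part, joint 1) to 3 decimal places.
1.000

axis z_0 = ẑ; lever o_n−o_0 = (2.0000,-1.0000,1.0000)
cross product → J_v[:, 0] = (1.0000,2.0000,-0.0000)
J_ω[:, 0] = z_0
entry J[0][0] = 1.0000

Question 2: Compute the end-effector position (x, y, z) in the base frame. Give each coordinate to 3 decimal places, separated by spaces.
2.000 -1.000 1.000

after link 1: o_1 = (-4.0000, 0.0000, 0.0000)
after link 2: o_2 = (-4.0000, -1.0000, 2.0000)
after link 3: o_3 = (-2.0000, -1.0000, 5.0000)
after link 4: o_4 = (0.0000, -1.0000, 5.0000)
after link 5: o_5 = (2.0000, -1.0000, 1.0000)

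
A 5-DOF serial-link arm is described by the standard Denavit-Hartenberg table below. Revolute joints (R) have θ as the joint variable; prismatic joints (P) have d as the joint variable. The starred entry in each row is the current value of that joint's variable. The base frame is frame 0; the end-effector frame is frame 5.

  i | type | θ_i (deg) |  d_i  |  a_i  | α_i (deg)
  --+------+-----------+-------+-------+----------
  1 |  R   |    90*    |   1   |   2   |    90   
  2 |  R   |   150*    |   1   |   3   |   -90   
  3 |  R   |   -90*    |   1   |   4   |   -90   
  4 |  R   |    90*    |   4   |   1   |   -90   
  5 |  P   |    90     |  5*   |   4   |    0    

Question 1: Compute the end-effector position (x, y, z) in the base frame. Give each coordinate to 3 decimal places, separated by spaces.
after link 1: o_1 = (0.0000, 2.0000, 1.0000)
after link 2: o_2 = (1.0000, -0.5981, 2.5000)
after link 3: o_3 = (5.0000, -1.0981, 1.6340)
after link 4: o_4 = (5.0000, -4.0622, 4.5000)
after link 5: o_5 = (-0.0000, -0.5981, 2.5000)

-0.000 -0.598 2.500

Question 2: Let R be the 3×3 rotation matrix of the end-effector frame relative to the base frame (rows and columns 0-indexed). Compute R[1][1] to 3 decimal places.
End-effector y-axis (col 1 of R) = (0.0000,-0.5000,-0.8660)
R[1][1] = -0.5000

-0.500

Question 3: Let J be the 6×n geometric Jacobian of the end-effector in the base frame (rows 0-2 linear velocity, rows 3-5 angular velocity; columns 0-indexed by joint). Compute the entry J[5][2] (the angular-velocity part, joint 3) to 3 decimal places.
-0.866

axis z_2 = (0.0000,-0.5000,-0.8660); lever o_n−o_2 = (-1.0000,0.0000,0.0000)
cross product → J_v[:, 2] = (-0.0000,0.8660,-0.5000)
J_ω[:, 2] = z_2
entry J[5][2] = -0.8660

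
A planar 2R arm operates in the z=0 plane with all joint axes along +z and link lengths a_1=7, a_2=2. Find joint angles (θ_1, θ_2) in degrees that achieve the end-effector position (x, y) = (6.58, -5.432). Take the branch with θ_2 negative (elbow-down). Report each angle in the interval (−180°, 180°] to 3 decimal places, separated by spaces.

cos θ_2 = (72.8030−7²−2²)/(2·7·2) = 0.7073; θ_2 = -44.9883° (elbow-down)
β = atan2(-5.4320,6.5800) = -39.5408°; ψ = atan2(-1.4139,8.4145) = -9.5386°
θ_1 = β − ψ = -30.0022°

-30.002 -44.988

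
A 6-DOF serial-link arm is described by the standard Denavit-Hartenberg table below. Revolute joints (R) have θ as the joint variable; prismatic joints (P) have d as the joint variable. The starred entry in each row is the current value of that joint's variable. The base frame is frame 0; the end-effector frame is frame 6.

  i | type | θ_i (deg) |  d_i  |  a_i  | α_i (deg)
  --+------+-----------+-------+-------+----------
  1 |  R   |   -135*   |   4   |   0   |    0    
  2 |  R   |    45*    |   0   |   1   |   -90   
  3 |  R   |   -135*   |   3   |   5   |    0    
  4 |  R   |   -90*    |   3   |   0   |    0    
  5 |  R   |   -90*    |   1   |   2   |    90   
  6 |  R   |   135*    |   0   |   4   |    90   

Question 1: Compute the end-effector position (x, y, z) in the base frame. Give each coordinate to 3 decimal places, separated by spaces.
after link 1: o_1 = (0.0000, 0.0000, 4.0000)
after link 2: o_2 = (0.0000, -1.0000, 4.0000)
after link 3: o_3 = (3.0000, 2.5355, 7.5355)
after link 4: o_4 = (6.0000, 2.5355, 7.5355)
after link 5: o_5 = (7.0000, 1.1213, 6.1213)
after link 6: o_6 = (9.8284, 3.1213, 8.1213)

9.828 3.121 8.121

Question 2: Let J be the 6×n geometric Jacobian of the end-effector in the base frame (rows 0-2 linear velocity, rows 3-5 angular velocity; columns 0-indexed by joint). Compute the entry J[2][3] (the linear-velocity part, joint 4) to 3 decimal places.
axis z_3 = (1.0000,0.0000,0.0000); lever o_n−o_3 = (6.8284,0.5858,0.5858)
cross product → J_v[:, 3] = (-0.0000,-0.5858,0.5858)
J_ω[:, 3] = z_3
entry J[2][3] = 0.5858

0.586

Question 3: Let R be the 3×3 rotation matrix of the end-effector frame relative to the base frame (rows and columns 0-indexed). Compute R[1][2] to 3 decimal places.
End-effector z-axis (col 2 of R) = (0.7071,-0.5000,-0.5000)
R[1][2] = -0.5000

-0.500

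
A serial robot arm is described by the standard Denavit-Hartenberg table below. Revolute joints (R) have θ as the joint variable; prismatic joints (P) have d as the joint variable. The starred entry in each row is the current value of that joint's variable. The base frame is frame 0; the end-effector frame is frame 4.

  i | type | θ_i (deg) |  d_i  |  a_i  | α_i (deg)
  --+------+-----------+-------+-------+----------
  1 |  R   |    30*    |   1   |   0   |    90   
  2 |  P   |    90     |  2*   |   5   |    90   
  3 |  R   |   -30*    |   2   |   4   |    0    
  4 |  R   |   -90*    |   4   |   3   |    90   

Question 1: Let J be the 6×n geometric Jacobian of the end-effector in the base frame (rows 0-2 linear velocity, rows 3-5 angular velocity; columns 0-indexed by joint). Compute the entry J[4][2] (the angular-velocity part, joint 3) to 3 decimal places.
0.500

axis z_2 = (0.8660,0.5000,-0.0000); lever o_n−o_2 = (2.8971,6.9821,1.9641)
cross product → J_v[:, 2] = (0.9821,-1.7010,4.5981)
J_ω[:, 2] = z_2
entry J[4][2] = 0.5000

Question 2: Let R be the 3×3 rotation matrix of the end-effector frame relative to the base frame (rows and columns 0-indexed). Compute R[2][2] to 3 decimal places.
-0.866

End-effector z-axis (col 2 of R) = (0.2500,-0.4330,-0.8660)
R[2][2] = -0.8660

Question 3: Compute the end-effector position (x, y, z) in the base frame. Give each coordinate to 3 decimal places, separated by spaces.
3.897 5.250 7.964

after link 1: o_1 = (0.0000, 0.0000, 1.0000)
after link 2: o_2 = (1.0000, -1.7321, 6.0000)
after link 3: o_3 = (1.7321, 1.0000, 9.4641)
after link 4: o_4 = (3.8971, 5.2500, 7.9641)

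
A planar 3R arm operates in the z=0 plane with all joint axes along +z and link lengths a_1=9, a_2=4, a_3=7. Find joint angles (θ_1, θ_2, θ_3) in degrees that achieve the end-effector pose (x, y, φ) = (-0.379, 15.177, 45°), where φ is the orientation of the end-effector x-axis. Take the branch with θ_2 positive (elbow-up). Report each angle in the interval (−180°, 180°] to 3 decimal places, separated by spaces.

100.039 60.007 -115.046

wrist centre = target − a_3·(cos φ, sin φ) = (-5.3287, 10.2273)
cos θ_2 = (132.9922−9²−4²)/(2·9·4) = 0.4999; θ_2 = 60.0071° (elbow-up)
β = atan2(10.2273,-5.3287) = 117.5211°; ψ = atan2(3.4644,10.9996) = 17.4820°
θ_1 = β − ψ = 100.0391°
θ_3 = φ − θ_1 − θ_2 = -115.0462° (wrapped to (-180°,180°])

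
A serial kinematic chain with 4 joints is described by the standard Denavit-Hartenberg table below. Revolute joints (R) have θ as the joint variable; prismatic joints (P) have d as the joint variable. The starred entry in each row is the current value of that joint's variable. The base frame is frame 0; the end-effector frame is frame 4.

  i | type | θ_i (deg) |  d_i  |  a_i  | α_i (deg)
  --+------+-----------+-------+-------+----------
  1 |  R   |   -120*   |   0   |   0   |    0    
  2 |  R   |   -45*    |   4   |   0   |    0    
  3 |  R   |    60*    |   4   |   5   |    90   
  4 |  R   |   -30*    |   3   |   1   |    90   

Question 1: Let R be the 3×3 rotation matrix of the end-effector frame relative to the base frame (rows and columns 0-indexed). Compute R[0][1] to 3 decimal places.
End-effector y-axis (col 1 of R) = (-0.9659,0.2588,0.0000)
R[0][1] = -0.9659

-0.966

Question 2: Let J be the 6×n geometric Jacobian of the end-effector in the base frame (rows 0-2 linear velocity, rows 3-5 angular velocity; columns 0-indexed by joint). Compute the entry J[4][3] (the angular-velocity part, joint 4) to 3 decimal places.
axis z_3 = (-0.9659,0.2588,0.0000); lever o_n−o_3 = (-3.1219,-0.0601,-0.5000)
cross product → J_v[:, 3] = (-0.1294,-0.4830,0.8660)
J_ω[:, 3] = z_3
entry J[4][3] = 0.2588

0.259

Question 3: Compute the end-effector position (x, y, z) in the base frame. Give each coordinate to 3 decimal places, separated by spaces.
after link 1: o_1 = (0.0000, 0.0000, 0.0000)
after link 2: o_2 = (0.0000, 0.0000, 4.0000)
after link 3: o_3 = (-1.2941, -4.8296, 8.0000)
after link 4: o_4 = (-4.4160, -4.8897, 7.5000)

-4.416 -4.890 7.500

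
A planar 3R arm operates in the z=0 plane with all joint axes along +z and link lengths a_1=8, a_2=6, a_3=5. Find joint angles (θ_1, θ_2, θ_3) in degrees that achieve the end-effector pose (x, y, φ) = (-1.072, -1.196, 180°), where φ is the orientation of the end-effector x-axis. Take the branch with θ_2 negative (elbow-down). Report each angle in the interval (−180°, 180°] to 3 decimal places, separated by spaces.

wrist centre = target − a_3·(cos φ, sin φ) = (3.9280, -1.1960)
cos θ_2 = (16.8596−8²−6²)/(2·8·6) = -0.8660; θ_2 = -150.0023° (elbow-down)
β = atan2(-1.1960,3.9280) = -16.9345°; ψ = atan2(-2.9998,2.8037) = -46.9349°
θ_1 = β − ψ = 30.0004°
θ_3 = φ − θ_1 − θ_2 = -59.9981° (wrapped to (-180°,180°])

30.000 -150.002 -59.998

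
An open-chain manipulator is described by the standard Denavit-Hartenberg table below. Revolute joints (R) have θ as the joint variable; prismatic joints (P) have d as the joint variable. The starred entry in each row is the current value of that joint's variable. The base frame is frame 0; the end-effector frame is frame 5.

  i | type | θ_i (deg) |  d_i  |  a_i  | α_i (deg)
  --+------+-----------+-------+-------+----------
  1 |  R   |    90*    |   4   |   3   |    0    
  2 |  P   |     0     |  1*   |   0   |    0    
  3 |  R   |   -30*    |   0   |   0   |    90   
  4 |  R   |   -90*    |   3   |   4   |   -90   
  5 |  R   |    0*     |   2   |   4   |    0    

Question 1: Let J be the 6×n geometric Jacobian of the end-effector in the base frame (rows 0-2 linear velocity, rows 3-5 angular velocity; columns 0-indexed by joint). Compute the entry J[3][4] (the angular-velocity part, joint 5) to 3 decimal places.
axis z_4 = (0.5000,0.8660,0.0000); lever o_n−o_4 = (1.0000,1.7321,-4.0000)
cross product → J_v[:, 4] = (-3.4641,2.0000,-0.0000)
J_ω[:, 4] = z_4
entry J[3][4] = 0.5000

0.500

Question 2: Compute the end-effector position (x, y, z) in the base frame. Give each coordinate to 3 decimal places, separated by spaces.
after link 1: o_1 = (0.0000, 3.0000, 4.0000)
after link 2: o_2 = (0.0000, 3.0000, 5.0000)
after link 3: o_3 = (0.0000, 3.0000, 5.0000)
after link 4: o_4 = (2.5981, 1.5000, 1.0000)
after link 5: o_5 = (3.5981, 3.2321, -3.0000)

3.598 3.232 -3.000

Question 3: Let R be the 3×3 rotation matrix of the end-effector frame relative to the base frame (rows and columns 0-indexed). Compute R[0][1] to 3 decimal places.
End-effector y-axis (col 1 of R) = (-0.8660,0.5000,-0.0000)
R[0][1] = -0.8660

-0.866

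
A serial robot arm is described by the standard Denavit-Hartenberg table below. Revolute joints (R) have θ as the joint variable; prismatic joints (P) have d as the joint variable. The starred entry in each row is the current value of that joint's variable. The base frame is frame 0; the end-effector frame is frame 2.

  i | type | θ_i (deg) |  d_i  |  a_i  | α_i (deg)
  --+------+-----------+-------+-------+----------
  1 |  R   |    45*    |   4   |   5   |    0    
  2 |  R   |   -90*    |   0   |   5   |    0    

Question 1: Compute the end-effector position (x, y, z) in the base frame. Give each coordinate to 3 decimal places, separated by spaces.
after link 1: o_1 = (3.5355, 3.5355, 4.0000)
after link 2: o_2 = (7.0711, -0.0000, 4.0000)

7.071 -0.000 4.000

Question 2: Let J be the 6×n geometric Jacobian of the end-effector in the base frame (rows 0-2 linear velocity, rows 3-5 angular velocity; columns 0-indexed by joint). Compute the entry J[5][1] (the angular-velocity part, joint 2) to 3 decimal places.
axis z_1 = (0.0000,0.0000,1.0000); lever o_n−o_1 = (3.5355,-3.5355,0.0000)
cross product → J_v[:, 1] = (3.5355,3.5355,-0.0000)
J_ω[:, 1] = z_1
entry J[5][1] = 1.0000

1.000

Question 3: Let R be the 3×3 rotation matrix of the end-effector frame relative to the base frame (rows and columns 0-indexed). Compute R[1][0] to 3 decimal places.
End-effector x-axis (col 0 of R) = (0.7071,-0.7071,0.0000)
R[1][0] = -0.7071

-0.707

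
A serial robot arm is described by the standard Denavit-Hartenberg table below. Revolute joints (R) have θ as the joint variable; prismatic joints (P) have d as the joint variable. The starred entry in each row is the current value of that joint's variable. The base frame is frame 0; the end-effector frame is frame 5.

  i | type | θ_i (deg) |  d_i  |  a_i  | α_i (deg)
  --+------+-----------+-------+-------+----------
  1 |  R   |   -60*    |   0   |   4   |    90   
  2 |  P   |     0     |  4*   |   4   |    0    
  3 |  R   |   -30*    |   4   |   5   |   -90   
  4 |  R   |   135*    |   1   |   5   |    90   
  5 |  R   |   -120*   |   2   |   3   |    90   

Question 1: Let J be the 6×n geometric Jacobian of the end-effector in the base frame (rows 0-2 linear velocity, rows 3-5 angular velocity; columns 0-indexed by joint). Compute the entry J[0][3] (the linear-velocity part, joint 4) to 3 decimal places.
-2.603

axis z_3 = (0.2500,-0.4330,0.8660); lever o_n−o_3 = (2.5093,3.4320,-0.8536)
cross product → J_v[:, 3] = (-2.6026,2.3865,1.9445)
J_ω[:, 3] = z_3
entry J[0][3] = -2.6026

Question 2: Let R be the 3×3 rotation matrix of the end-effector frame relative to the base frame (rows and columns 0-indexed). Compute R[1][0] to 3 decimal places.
End-effector x-axis (col 0 of R) = (-0.3696,-0.0669,-0.9268)
R[1][0] = -0.0669

-0.067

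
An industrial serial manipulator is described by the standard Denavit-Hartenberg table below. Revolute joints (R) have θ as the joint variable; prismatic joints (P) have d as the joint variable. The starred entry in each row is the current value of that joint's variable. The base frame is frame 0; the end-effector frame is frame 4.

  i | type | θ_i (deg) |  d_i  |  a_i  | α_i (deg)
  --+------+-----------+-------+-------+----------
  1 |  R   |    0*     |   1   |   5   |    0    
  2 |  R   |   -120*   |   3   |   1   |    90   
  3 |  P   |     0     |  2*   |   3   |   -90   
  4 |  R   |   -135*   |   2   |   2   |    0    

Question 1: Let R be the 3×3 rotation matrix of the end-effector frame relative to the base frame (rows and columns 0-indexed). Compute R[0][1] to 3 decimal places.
End-effector y-axis (col 1 of R) = (-0.9659,-0.2588,0.0000)
R[0][1] = -0.9659

-0.966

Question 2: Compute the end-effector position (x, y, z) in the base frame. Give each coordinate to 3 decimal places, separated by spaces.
after link 1: o_1 = (5.0000, 0.0000, 1.0000)
after link 2: o_2 = (4.5000, -0.8660, 4.0000)
after link 3: o_3 = (1.2679, -2.4641, 4.0000)
after link 4: o_4 = (0.7503, -0.5322, 6.0000)

0.750 -0.532 6.000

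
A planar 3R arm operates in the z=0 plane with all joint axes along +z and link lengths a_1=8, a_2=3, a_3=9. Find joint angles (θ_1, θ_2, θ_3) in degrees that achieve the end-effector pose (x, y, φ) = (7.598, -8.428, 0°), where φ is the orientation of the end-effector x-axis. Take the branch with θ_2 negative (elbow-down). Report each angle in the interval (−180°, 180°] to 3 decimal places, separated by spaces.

-78.888 -90.004 168.892

wrist centre = target − a_3·(cos φ, sin φ) = (-1.4020, -8.4280)
cos θ_2 = (72.9968−8²−3²)/(2·8·3) = -0.0001; θ_2 = -90.0038° (elbow-down)
β = atan2(-8.4280,-1.4020) = -99.4447°; ψ = atan2(-3.0000,7.9998) = -20.5565°
θ_1 = β − ψ = -78.8882°
θ_3 = φ − θ_1 − θ_2 = 168.8920° (wrapped to (-180°,180°])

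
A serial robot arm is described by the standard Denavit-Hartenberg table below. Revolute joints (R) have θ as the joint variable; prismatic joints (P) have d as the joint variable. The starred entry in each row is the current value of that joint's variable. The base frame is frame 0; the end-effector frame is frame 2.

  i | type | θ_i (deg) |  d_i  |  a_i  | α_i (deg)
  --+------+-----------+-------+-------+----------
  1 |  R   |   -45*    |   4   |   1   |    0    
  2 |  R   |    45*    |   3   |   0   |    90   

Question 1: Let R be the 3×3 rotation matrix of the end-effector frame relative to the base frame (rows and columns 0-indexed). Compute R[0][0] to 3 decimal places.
1.000

End-effector x-axis (col 0 of R) = (1.0000,0.0000,0.0000)
R[0][0] = 1.0000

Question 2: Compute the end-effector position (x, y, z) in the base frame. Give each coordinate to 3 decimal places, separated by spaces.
0.707 -0.707 7.000

after link 1: o_1 = (0.7071, -0.7071, 4.0000)
after link 2: o_2 = (0.7071, -0.7071, 7.0000)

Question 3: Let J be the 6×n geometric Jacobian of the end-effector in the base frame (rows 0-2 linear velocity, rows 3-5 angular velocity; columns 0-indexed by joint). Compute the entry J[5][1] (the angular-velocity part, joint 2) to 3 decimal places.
axis z_1 = (0.0000,0.0000,1.0000); lever o_n−o_1 = (0.0000,0.0000,3.0000)
cross product → J_v[:, 1] = (0.0000,0.0000,0.0000)
J_ω[:, 1] = z_1
entry J[5][1] = 1.0000

1.000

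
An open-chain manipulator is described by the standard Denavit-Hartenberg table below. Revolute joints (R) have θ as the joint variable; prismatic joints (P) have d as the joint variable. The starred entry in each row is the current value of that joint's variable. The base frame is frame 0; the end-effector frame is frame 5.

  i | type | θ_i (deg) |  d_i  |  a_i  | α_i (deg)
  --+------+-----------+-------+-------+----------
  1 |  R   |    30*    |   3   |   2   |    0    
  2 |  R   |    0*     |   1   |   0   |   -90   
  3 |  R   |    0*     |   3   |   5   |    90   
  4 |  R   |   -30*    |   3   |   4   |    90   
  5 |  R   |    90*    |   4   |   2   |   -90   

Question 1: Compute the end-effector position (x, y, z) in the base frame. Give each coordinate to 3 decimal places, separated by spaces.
after link 1: o_1 = (1.7321, 1.0000, 3.0000)
after link 2: o_2 = (1.7321, 1.0000, 4.0000)
after link 3: o_3 = (4.5622, 6.0981, 4.0000)
after link 4: o_4 = (8.5622, 6.0981, 7.0000)
after link 5: o_5 = (8.5622, 2.0981, 9.0000)

8.562 2.098 9.000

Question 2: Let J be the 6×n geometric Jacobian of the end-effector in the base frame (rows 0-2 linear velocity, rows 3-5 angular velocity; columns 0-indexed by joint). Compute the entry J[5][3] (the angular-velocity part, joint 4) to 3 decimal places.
1.000

axis z_3 = (0.0000,0.0000,1.0000); lever o_n−o_3 = (4.0000,-4.0000,5.0000)
cross product → J_v[:, 3] = (4.0000,4.0000,-0.0000)
J_ω[:, 3] = z_3
entry J[5][3] = 1.0000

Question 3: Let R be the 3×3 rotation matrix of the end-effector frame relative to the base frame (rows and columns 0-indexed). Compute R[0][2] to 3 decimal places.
-1.000

End-effector z-axis (col 2 of R) = (-1.0000,-0.0000,0.0000)
R[0][2] = -1.0000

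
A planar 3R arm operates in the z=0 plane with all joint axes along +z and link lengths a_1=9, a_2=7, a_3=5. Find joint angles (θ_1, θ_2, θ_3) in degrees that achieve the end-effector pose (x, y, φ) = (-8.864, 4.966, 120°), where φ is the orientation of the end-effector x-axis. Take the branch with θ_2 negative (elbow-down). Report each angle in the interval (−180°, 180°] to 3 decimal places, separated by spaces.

-134.999 -135.000 29.998

wrist centre = target − a_3·(cos φ, sin φ) = (-6.3640, 0.6359)
cos θ_2 = (40.9048−9²−7²)/(2·9·7) = -0.7071; θ_2 = -134.9998° (elbow-down)
β = atan2(0.6359,-6.3640) = 174.2941°; ψ = atan2(-4.9498,4.0503) = -50.7074°
θ_1 = β − ψ = 225.0015°
θ_3 = φ − θ_1 − θ_2 = 29.9983° (wrapped to (-180°,180°])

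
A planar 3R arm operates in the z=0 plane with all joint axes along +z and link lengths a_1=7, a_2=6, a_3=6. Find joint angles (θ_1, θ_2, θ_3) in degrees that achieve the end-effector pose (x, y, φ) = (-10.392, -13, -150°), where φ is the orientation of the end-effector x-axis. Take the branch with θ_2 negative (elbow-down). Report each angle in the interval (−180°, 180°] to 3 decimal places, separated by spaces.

wrist centre = target − a_3·(cos φ, sin φ) = (-5.1958, -10.0000)
cos θ_2 = (126.9968−7²−6²)/(2·7·6) = 0.5000; θ_2 = -60.0025° (elbow-down)
β = atan2(-10.0000,-5.1958) = -117.4557°; ψ = atan2(-5.1963,9.9998) = -27.4582°
θ_1 = β − ψ = -89.9975°
θ_3 = φ − θ_1 − θ_2 = -0.0000° (wrapped to (-180°,180°])

-89.998 -60.002 -0.000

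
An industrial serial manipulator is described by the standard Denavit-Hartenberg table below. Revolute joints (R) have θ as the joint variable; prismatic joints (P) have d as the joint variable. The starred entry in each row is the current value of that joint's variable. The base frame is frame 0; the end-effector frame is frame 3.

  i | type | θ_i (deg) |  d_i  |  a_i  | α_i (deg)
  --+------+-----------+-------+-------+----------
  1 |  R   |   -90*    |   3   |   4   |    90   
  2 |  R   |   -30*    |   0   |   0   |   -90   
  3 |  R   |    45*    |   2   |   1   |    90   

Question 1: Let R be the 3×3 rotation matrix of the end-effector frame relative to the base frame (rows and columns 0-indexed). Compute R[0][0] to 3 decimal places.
End-effector x-axis (col 0 of R) = (0.7071,-0.6124,-0.3536)
R[0][0] = 0.7071

0.707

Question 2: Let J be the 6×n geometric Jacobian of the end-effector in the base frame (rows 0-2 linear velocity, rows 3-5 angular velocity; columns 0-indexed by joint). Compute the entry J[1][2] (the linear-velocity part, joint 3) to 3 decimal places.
axis z_2 = (0.0000,-0.5000,0.8660); lever o_n−o_2 = (0.7071,-1.6124,1.3785)
cross product → J_v[:, 2] = (0.7071,0.6124,0.3536)
J_ω[:, 2] = z_2
entry J[1][2] = 0.6124

0.612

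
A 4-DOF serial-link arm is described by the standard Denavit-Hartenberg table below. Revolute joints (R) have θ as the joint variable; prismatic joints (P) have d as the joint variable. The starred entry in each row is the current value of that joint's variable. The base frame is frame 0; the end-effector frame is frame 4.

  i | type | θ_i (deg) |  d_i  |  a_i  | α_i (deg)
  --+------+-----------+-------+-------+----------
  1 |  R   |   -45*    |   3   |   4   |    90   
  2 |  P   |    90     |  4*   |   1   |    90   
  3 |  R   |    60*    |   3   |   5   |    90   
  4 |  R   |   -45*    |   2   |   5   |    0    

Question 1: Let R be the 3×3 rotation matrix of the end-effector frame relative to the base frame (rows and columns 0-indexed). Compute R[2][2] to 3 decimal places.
End-effector z-axis (col 2 of R) = (0.3536,0.3536,0.8660)
R[2][2] = 0.8660

0.866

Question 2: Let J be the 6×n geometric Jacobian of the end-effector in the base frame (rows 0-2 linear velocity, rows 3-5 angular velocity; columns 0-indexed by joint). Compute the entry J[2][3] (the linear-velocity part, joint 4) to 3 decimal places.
1.768

axis z_3 = (0.3536,0.3536,0.8660); lever o_n−o_3 = (-3.9580,1.0420,3.4998)
cross product → J_v[:, 3] = (0.3349,-4.6651,1.7678)
J_ω[:, 3] = z_3
entry J[2][3] = 1.7678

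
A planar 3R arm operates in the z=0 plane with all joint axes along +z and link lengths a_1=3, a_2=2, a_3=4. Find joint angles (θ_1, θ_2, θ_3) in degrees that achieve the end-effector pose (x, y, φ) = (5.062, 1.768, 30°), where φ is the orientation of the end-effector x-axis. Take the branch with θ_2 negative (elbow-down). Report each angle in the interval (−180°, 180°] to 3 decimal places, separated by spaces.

wrist centre = target − a_3·(cos φ, sin φ) = (1.5979, -0.2320)
cos θ_2 = (2.6071−3²−2²)/(2·3·2) = -0.8661; θ_2 = -150.0057° (elbow-down)
β = atan2(-0.2320,1.5979) = -8.2611°; ψ = atan2(-0.9998,1.2679) = -38.2594°
θ_1 = β − ψ = 29.9983°
θ_3 = φ − θ_1 − θ_2 = 150.0074° (wrapped to (-180°,180°])

29.998 -150.006 150.007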